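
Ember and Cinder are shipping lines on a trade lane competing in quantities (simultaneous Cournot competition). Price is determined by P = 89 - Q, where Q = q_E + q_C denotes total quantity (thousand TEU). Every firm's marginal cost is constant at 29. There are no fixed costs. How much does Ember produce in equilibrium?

A representative firm's profit is π_i = q_i(89 - Q) - 29q_i.
First-order condition (treating rivals' output as given): 60 - 2q_i - q_j = 0.
With identical firms every q_j equals q_i, so q_j = q_i and 60 = 3q_i, giving q_i = 20.

20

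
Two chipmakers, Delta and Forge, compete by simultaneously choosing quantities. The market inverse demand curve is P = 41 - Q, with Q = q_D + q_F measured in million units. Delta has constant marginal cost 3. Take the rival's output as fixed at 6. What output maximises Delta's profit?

With the rival's output fixed at 6, Delta's profit is π_D = (41 - 6 - q_D)q_D - (3q_D) = (35 - q_D)q_D - (3q_D).
∂π_D/∂q_D = 32 - 2q_D = 0, so q_D = 16.

16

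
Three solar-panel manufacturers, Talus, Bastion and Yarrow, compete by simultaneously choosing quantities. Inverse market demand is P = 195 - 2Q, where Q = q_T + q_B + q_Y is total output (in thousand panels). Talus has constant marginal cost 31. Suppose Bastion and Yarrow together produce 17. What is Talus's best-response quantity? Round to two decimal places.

With rivals' combined output fixed at 17, Talus's profit is π_T = (195 - 2·17 - 2q_T)q_T - (31q_T) = (161 - 2q_T)q_T - (31q_T).
∂π_T/∂q_T = 130 - 4q_T = 0, so q_T = 65/2.

32.50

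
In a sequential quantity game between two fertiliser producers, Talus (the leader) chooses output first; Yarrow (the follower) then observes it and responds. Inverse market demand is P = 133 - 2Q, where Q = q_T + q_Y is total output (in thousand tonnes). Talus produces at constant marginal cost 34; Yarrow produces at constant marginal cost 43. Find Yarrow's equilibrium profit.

Solve by backward induction. Given q_T, the follower Yarrow maximises π_Y = (133 - 2q_T - 2q_Y)q_Y - 43q_Y.
Setting the follower's marginal profit to zero, 90 - 2q_T - 4q_Y = 0, i.e. q_Y = (90 - 2q_T)/4.
Talus substitutes q_Y(q_T) into its own profit: π_T = q_T(133 - 2q_T - (90 - 2q_T)/2) - 34q_T = (88 - q_T)q_T - 34q_T.
Leader FOC: 54 - 2q_T = 0, so q_T = 27.
Then q_Y = (90 - 2·27)/4 = 9.
Price P = 133 - 2·36 = 61.
Yarrow's profit: (61 - 43)·9 = 162.

162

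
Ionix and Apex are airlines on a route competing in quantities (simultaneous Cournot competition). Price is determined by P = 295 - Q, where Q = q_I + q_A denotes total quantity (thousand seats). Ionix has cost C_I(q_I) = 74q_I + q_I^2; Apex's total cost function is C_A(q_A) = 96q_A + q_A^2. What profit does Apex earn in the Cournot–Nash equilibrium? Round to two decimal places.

Ionix's profit: π_I = (295 - Q)q_I - (74q_I + q_I²). Setting ∂π_I/∂q_I = 0: 221 - 4q_I - (q_A) = 0.
Apex's first-order condition: 199 - 4q_A - (q_I) = 0.
Rearranging gives the reaction functions q_I = (221 - q_A)/4 and q_A = (199 - q_I)/4.
Solving the pair: q_I = 137/3, q_A = 115/3.
Price P = 295 - 84 = 211.
Apex's profit: 211·(115/3) - 96·(115/3) - (115/3)² = 2938.8889.

2938.89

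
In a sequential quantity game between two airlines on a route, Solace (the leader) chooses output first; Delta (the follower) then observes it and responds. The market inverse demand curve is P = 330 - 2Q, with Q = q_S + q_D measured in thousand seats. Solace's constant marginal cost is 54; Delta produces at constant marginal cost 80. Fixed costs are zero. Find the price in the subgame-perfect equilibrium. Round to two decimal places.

The follower Delta best-responds to any q_S: π_D = (330 - 2Q)q_D - 80q_D.
Follower FOC: 250 - 2q_S - 4q_D = 0, so q_D(q_S) = (250 - 2q_S)/4.
The leader anticipates this reaction. Substituting into P = 330 - 2Q gives P = 205 - q_S, so π_S = (205 - q_S)q_S - 54q_S.
Leader FOC: 151 - 2q_S = 0, so q_S = 151/2.
Then q_D = (250 - 2·(151/2))/4 = 99/4.
Total output Q = 401/4, so price P = 330 - 2·(401/4) = 259/2.

129.50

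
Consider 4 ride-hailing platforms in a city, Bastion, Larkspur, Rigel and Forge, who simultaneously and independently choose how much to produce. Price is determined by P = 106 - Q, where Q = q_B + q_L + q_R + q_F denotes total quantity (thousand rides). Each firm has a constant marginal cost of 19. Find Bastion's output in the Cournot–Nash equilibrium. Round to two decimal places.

Each firm earns π_i = (106 - Q)q_i - 19q_i.
First-order condition (treating rivals' output as given): 87 - 2q_i - Σ_{j≠i} q_j = 0.
With identical firms every q_j equals q_i, so Σ_{j≠i} q_j = 3q_i and 87 = 5q_i, giving q_i = 87/5.

17.40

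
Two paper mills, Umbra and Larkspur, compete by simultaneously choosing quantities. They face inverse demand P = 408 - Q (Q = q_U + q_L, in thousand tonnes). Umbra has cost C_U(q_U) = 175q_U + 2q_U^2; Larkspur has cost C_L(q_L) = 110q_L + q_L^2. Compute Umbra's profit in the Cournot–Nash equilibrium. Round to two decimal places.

Umbra's profit: π_U = (408 - Q)q_U - (175q_U + 2q_U²). Setting ∂π_U/∂q_U = 0: 233 - 6q_U - (q_L) = 0.
Larkspur's profit: π_L = (408 - Q)q_L - (110q_L + q_L²). Setting ∂π_L/∂q_L = 0: 298 - 4q_L - (q_U) = 0.
Rearranging gives the reaction functions q_U = (233 - q_L)/6 and q_L = (298 - q_U)/4.
Solving the pair: q_U = 634/23, q_L = 1555/23.
Price P = 408 - 95.1739 = 312.8261.
Umbra's profit: 312.8261·(634/23) - 175·(634/23) - 2(634/23)² = 2279.5236.

2279.52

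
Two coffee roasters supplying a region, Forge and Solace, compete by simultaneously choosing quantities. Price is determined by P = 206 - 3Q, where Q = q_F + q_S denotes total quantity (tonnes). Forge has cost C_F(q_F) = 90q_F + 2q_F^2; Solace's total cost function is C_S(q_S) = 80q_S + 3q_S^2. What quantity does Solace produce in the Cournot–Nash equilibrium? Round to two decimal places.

8.22

Forge's profit: π_F = (206 - 3Q)q_F - (90q_F + 2q_F²). Setting ∂π_F/∂q_F = 0: 116 - 10q_F - 3(q_S) = 0.
Solace's first-order condition: 126 - 12q_S - 3(q_F) = 0.
Rearranging gives the reaction functions q_F = (116 - 3q_S)/10 and q_S = (126 - 3q_F)/12.
Solving the pair: q_F = 338/37, q_S = 304/37.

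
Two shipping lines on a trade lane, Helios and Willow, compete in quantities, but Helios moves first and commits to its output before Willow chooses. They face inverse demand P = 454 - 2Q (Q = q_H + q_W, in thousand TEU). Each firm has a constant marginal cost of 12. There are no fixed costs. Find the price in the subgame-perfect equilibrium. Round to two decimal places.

122.50

Solve by backward induction. Given q_H, the follower Willow maximises π_W = (454 - 2q_H - 2q_W)q_W - 12q_W.
Follower FOC: 442 - 2q_H - 4q_W = 0, so q_W(q_H) = (442 - 2q_H)/4.
The leader anticipates this reaction. Substituting into P = 454 - 2Q gives P = 233 - q_H, so π_H = (233 - q_H)q_H - 12q_H.
Maximising: ∂π_H/∂q_H = 221 - 2q_H = 0, giving q_H = 221/2.
Then q_W = (442 - 2·(221/2))/4 = 221/4.
Total output Q = 663/4, so price P = 454 - 2·(663/4) = 245/2.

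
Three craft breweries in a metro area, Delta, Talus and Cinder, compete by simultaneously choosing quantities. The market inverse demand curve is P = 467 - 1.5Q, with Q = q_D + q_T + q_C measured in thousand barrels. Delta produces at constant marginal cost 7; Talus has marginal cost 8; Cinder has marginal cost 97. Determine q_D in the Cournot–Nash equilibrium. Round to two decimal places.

91.83

Delta's profit: π_D = (467 - 1.5Q)q_D - (7q_D). Setting ∂π_D/∂q_D = 0: 460 - 3q_D - (3/2)(q_T + q_C) = 0.
Talus's profit: π_T = (467 - 1.5Q)q_T - (8q_T). Setting ∂π_T/∂q_T = 0: 459 - 3q_T - (3/2)(q_D + q_C) = 0.
Cinder's profit: π_C = (467 - 1.5Q)q_C - (97q_C). Setting ∂π_C/∂q_C = 0: 370 - 3q_C - (3/2)(q_D + q_T) = 0.
Summing all 3 equations gives 1289 − 6Q = 0, hence Q = 1289/6.
Back-substituting: q_D = (460 − 1289/4)/(3/2) = 551/6, q_T = (459 − 1289/4)/(3/2) = 547/6, q_C = (370 − 1289/4)/(3/2) = 191/6.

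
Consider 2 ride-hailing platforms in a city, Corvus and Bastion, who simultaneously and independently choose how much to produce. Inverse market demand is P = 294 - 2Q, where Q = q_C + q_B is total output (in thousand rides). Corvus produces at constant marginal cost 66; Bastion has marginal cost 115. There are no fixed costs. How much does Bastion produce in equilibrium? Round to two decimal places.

Corvus's profit: π_C = (294 - 2Q)q_C - (66q_C). Setting ∂π_C/∂q_C = 0: 228 - 4q_C - 2(q_B) = 0.
Bastion's profit: π_B = (294 - 2Q)q_B - (115q_B). Setting ∂π_B/∂q_B = 0: 179 - 4q_B - 2(q_C) = 0.
Rearranging gives the reaction functions q_C = (228 - 2q_B)/4 and q_B = (179 - 2q_C)/4.
Substituting one into the other gives q_C = 277/6 and q_B = 65/3.

21.67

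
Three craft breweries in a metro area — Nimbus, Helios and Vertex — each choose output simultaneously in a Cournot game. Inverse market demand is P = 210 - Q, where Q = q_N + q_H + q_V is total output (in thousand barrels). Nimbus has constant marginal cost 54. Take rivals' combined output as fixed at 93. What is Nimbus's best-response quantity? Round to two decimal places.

With rivals' combined output fixed at 93, Nimbus's profit is π_N = (210 - 93 - q_N)q_N - (54q_N) = (117 - q_N)q_N - (54q_N).
∂π_N/∂q_N = 63 - 2q_N = 0, so q_N = 63/2.

31.50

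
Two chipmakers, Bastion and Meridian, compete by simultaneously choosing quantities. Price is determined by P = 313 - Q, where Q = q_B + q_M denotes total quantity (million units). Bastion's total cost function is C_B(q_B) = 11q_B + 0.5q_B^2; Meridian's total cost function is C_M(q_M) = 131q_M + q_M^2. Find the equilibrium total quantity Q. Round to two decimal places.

115.45

Bastion's profit: π_B = (313 - Q)q_B - (11q_B + (1/2)q_B²). Setting ∂π_B/∂q_B = 0: 302 - 3q_B - (q_M) = 0.
Meridian's profit: π_M = (313 - Q)q_M - (131q_M + q_M²). Setting ∂π_M/∂q_M = 0: 182 - 4q_M - (q_B) = 0.
So q_B = (302 - q_M)/3 and q_M = (182 - q_B)/4.
Solving the pair: q_B = 1026/11, q_M = 244/11.
Total output Q = 1026/11 + 244/11 = 1270/11.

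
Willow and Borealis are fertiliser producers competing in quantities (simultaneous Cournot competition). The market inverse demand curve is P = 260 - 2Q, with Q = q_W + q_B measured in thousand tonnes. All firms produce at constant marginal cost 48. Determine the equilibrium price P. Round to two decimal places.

Each firm earns π_i = (260 - 2Q)q_i - 48q_i.
Setting ∂π_i/∂q_i = 0 with rivals' quantities fixed: 212 - 4q_i - 2q_j = 0.
With identical firms every q_j equals q_i, so q_j = q_i and 212 = 6q_i, giving q_i = 106/3.
Total output Q = 212/3, so price P = 260 - 2·(212/3) = 356/3.

118.67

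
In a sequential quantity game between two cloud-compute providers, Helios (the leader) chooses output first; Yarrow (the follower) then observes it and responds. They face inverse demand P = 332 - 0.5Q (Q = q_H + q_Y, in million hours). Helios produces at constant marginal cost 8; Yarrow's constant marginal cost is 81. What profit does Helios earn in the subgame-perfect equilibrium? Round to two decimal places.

39402.25

The follower Yarrow best-responds to any q_H: π_Y = (332 - 0.5Q)q_Y - 81q_Y.
Follower FOC: 251 - (1/2)q_H - q_Y = 0, so q_Y(q_H) = (251 - (1/2)q_H).
The leader anticipates this reaction. Substituting into P = 332 - 0.5Q gives P = 413/2 - (1/4)q_H, so π_H = (413/2 - (1/4)q_H)q_H - 8q_H.
The leader's first-order condition 397/2 - (1/2)q_H = 0 yields q_H = 397.
Then q_Y = (251 - (1/2)·397) = 105/2.
Price P = 332 - (1/2)·(899/2) = 429/4.
Helios's profit: (429/4 - 8)·397 = 39402.2500.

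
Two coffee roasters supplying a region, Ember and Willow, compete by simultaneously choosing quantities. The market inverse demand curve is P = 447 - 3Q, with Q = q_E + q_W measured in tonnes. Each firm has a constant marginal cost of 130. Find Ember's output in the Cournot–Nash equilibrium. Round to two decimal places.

Each firm earns π_i = (447 - 3Q)q_i - 130q_i.
First-order condition (treating rivals' output as given): 317 - 6q_i - 3q_j = 0.
By symmetry each firm produces the same amount; substituting q_j = q_i yields q_i = 317/9.

35.22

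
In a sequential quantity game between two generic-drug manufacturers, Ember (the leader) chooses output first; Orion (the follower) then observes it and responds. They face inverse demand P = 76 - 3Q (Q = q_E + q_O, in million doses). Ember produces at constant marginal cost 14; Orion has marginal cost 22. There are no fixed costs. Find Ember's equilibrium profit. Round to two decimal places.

The follower Orion best-responds to any q_E: π_O = (76 - 3Q)q_O - 22q_O.
∂π_O/∂q_O = 54 - 3q_E - 6q_O = 0 gives the reaction function q_O = (54 - 3q_E)/6.
The leader anticipates this reaction. Substituting into P = 76 - 3Q gives P = 49 - (3/2)q_E, so π_E = (49 - (3/2)q_E)q_E - 14q_E.
The leader's first-order condition 35 - 3q_E = 0 yields q_E = 35/3.
Then q_O = (54 - 3·(35/3))/6 = 19/6.
Price P = 76 - 3·(89/6) = 63/2.
Ember's profit: (63/2 - 14)·(35/3) = 1225/6.

204.17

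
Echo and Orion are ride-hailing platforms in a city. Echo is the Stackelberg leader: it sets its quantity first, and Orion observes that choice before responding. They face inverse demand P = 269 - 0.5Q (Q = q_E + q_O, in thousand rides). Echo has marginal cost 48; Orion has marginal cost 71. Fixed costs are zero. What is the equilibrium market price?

Solve by backward induction. Given q_E, the follower Orion maximises π_O = (269 - (1/2)q_E - (1/2)q_O)q_O - 71q_O.
Setting the follower's marginal profit to zero, 198 - (1/2)q_E - q_O = 0, i.e. q_O = (198 - (1/2)q_E).
The leader anticipates this reaction. Substituting into P = 269 - 0.5Q gives P = 170 - (1/4)q_E, so π_E = (170 - (1/4)q_E)q_E - 48q_E.
The leader's first-order condition 122 - (1/2)q_E = 0 yields q_E = 244.
Then q_O = (198 - (1/2)·244) = 76.
Total output Q = 320, so price P = 269 - (1/2)·320 = 109.

109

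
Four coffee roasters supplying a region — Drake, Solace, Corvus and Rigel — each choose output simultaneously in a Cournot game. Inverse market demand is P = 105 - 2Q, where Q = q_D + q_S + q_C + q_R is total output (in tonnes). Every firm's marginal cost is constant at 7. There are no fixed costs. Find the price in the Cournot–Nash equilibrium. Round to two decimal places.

A representative firm's profit is π_i = q_i(105 - 2Q) - 7q_i.
Setting ∂π_i/∂q_i = 0 with rivals' quantities fixed: 98 - 4q_i - 2·Σ_{j≠i} q_j = 0.
By symmetry each firm produces the same amount; substituting Σ_{j≠i} q_j = 3q_i yields q_i = 98/10 = 49/5.
Total output Q = 196/5, so price P = 105 - 2·(196/5) = 133/5.

26.60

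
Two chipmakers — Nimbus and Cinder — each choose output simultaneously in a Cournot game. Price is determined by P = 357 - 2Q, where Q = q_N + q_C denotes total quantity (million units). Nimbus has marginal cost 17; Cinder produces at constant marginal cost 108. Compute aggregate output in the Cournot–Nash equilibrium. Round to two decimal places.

Nimbus's profit: π_N = (357 - 2Q)q_N - (17q_N). Setting ∂π_N/∂q_N = 0: 340 - 4q_N - 2(q_C) = 0.
Cinder's first-order condition: 249 - 4q_C - 2(q_N) = 0.
Best responses: q_N = (340 - 2q_C)/4, q_C = (249 - 2q_N)/4.
Solving the pair: q_N = 431/6, q_C = 79/3.
Total output Q = 431/6 + 79/3 = 589/6.

98.17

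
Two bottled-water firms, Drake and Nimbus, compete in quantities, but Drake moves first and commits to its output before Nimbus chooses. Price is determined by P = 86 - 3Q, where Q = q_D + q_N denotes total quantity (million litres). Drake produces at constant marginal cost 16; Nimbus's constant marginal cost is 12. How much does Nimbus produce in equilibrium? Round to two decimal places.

The follower Nimbus best-responds to any q_D: π_N = (86 - 3Q)q_N - 12q_N.
∂π_N/∂q_N = 74 - 3q_D - 6q_N = 0 gives the reaction function q_N = (74 - 3q_D)/6.
The leader anticipates this reaction. Substituting into P = 86 - 3Q gives P = 49 - (3/2)q_D, so π_D = (49 - (3/2)q_D)q_D - 16q_D.
The leader's first-order condition 33 - 3q_D = 0 yields q_D = 11.
Then q_N = (74 - 3·11)/6 = 41/6.

6.83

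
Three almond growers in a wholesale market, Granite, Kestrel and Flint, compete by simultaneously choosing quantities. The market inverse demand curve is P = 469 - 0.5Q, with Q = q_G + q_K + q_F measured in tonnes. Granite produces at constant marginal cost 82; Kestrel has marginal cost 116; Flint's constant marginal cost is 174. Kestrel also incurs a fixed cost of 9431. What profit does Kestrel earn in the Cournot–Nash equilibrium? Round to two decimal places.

8335.13

Granite's profit: π_G = (469 - 0.5Q)q_G - (82q_G). Setting ∂π_G/∂q_G = 0: 387 - q_G - (1/2)(q_K + q_F) = 0.
Kestrel's first-order condition: 353 - q_K - (1/2)(q_G + q_F) = 0.
Flint's profit: π_F = (469 - 0.5Q)q_F - (174q_F). Setting ∂π_F/∂q_F = 0: 295 - q_F - (1/2)(q_G + q_K) = 0.
Summing all 3 equations gives 1035 − 2Q = 0, hence Q = 1035/2.
Back-substituting: q_G = (387 − 1035/4)/(1/2) = 513/2, q_K = (353 − 1035/4)/(1/2) = 377/2, q_F = (295 − 1035/4)/(1/2) = 145/2.
Price P = 469 - (1/2)·(1035/2) = 841/4.
Kestrel's profit: (841/4 - 116)·(377/2) - 9431 = 8335.1250.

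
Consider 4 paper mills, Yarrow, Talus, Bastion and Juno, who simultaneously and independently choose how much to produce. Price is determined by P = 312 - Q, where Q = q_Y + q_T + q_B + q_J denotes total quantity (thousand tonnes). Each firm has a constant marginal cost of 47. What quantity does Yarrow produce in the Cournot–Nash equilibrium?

Each firm earns π_i = (312 - Q)q_i - 47q_i.
Setting ∂π_i/∂q_i = 0 with rivals' quantities fixed: 265 - 2q_i - Σ_{j≠i} q_j = 0.
With identical firms every q_j equals q_i, so Σ_{j≠i} q_j = 3q_i and 265 = 5q_i, giving q_i = 53.

53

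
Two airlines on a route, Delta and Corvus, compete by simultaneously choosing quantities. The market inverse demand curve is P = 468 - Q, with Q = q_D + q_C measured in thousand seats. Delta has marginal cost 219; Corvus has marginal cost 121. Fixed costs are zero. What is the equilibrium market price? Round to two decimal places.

Delta's profit: π_D = (468 - Q)q_D - (219q_D). Setting ∂π_D/∂q_D = 0: 249 - 2q_D - (q_C) = 0.
Corvus's profit: π_C = (468 - Q)q_C - (121q_C). Setting ∂π_C/∂q_C = 0: 347 - 2q_C - (q_D) = 0.
Rearranging gives the reaction functions q_D = (249 - q_C)/2 and q_C = (347 - q_D)/2.
Substituting one into the other gives q_D = 151/3 and q_C = 445/3.
Total output Q = 596/3, so price P = 468 - 596/3 = 808/3.

269.33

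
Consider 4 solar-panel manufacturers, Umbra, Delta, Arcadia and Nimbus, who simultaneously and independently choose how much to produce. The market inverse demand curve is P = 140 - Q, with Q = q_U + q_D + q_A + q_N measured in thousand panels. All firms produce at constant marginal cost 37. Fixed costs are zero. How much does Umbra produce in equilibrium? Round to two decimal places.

Each firm earns π_i = (140 - Q)q_i - 37q_i.
Setting ∂π_i/∂q_i = 0 with rivals' quantities fixed: 103 - 2q_i - Σ_{j≠i} q_j = 0.
With identical firms every q_j equals q_i, so Σ_{j≠i} q_j = 3q_i and 103 = 5q_i, giving q_i = 103/5.

20.60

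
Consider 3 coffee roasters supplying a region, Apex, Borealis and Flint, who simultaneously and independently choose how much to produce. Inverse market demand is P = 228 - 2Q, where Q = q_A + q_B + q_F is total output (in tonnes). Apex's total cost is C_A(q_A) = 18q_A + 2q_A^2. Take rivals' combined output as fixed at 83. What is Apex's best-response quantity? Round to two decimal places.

With rivals' combined output fixed at 83, Apex's profit is π_A = (228 - 2·83 - 2q_A)q_A - (18q_A + 2q_A²) = (62 - 2q_A)q_A - (18q_A + 2q_A²).
∂π_A/∂q_A = 44 - 8q_A = 0, so q_A = 11/2.

5.50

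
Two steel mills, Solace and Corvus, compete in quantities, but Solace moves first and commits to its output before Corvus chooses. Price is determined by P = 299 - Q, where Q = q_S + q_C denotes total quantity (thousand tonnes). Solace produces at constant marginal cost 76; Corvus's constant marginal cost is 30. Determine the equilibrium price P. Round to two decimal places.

120.25

The follower Corvus best-responds to any q_S: π_C = (299 - Q)q_C - 30q_C.
Follower FOC: 269 - q_S - 2q_C = 0, so q_C(q_S) = (269 - q_S)/2.
Solace substitutes q_C(q_S) into its own profit: π_S = q_S(299 - q_S - (269 - q_S)/2) - 76q_S = (329/2 - (1/2)q_S)q_S - 76q_S.
Leader FOC: 177/2 - q_S = 0, so q_S = 177/2.
Then q_C = (269 - 177/2)/2 = 361/4.
Total output Q = 715/4, so price P = 299 - 715/4 = 481/4.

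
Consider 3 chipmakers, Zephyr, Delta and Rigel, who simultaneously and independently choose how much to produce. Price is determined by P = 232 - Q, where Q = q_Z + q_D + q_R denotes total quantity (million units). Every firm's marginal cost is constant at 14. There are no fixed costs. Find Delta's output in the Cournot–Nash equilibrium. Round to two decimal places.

A representative firm's profit is π_i = q_i(232 - Q) - 14q_i.
Setting ∂π_i/∂q_i = 0 with rivals' quantities fixed: 218 - 2q_i - Σ_{j≠i} q_j = 0.
With identical firms every q_j equals q_i, so Σ_{j≠i} q_j = 2q_i and 218 = 4q_i, giving q_i = 109/2.

54.50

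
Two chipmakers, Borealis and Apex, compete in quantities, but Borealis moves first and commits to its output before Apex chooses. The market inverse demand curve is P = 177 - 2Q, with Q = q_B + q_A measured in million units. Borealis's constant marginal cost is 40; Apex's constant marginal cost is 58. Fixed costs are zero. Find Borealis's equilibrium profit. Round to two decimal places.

1501.56

Solve by backward induction. Given q_B, the follower Apex maximises π_A = (177 - 2q_B - 2q_A)q_A - 58q_A.
Setting the follower's marginal profit to zero, 119 - 2q_B - 4q_A = 0, i.e. q_A = (119 - 2q_B)/4.
The leader anticipates this reaction. Substituting into P = 177 - 2Q gives P = 235/2 - q_B, so π_B = (235/2 - q_B)q_B - 40q_B.
The leader's first-order condition 155/2 - 2q_B = 0 yields q_B = 155/4.
Then q_A = (119 - 2·(155/4))/4 = 83/8.
Price P = 177 - 2·(393/8) = 315/4.
Borealis's profit: (315/4 - 40)·(155/4) = 1501.5625.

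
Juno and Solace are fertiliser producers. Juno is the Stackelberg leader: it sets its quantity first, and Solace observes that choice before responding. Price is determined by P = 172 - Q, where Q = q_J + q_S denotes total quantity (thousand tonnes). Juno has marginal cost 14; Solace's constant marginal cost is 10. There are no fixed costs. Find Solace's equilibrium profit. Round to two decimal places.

The follower Solace best-responds to any q_J: π_S = (172 - Q)q_S - 10q_S.
Setting the follower's marginal profit to zero, 162 - q_J - 2q_S = 0, i.e. q_S = (162 - q_J)/2.
The leader anticipates this reaction. Substituting into P = 172 - Q gives P = 91 - (1/2)q_J, so π_J = (91 - (1/2)q_J)q_J - 14q_J.
Maximising: ∂π_J/∂q_J = 77 - q_J = 0, giving q_J = 77.
Then q_S = (162 - 77)/2 = 85/2.
Price P = 172 - 239/2 = 105/2.
Solace's profit: (105/2 - 10)·(85/2) = 1806.2500.

1806.25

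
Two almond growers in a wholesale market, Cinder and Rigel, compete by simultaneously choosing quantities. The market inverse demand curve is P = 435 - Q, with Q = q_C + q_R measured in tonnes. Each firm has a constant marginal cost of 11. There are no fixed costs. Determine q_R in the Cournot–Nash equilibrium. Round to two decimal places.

141.33

A representative firm's profit is π_i = q_i(435 - Q) - 11q_i.
Setting ∂π_i/∂q_i = 0 with rivals' quantities fixed: 424 - 2q_i - q_j = 0.
With identical firms every q_j equals q_i, so q_j = q_i and 424 = 3q_i, giving q_i = 424/3.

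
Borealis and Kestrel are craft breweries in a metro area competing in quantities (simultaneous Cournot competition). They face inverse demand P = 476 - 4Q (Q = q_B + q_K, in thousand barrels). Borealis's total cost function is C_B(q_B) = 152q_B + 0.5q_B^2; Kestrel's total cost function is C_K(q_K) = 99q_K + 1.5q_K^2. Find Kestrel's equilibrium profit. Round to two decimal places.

3510.78

Borealis's profit: π_B = (476 - 4Q)q_B - (152q_B + (1/2)q_B²). Setting ∂π_B/∂q_B = 0: 324 - 9q_B - 4(q_K) = 0.
Kestrel's profit: π_K = (476 - 4Q)q_K - (99q_K + (3/2)q_K²). Setting ∂π_K/∂q_K = 0: 377 - 11q_K - 4(q_B) = 0.
Rearranging gives the reaction functions q_B = (324 - 4q_K)/9 and q_K = (377 - 4q_B)/11.
Solving the pair: q_B = 24.7711, q_K = 25.2651.
Price P = 476 - 4·50.0361 = 275.8554.
Kestrel's profit: 275.8554·25.2651 - 99·25.2651 - (3/2)·25.2651² = 3510.7780.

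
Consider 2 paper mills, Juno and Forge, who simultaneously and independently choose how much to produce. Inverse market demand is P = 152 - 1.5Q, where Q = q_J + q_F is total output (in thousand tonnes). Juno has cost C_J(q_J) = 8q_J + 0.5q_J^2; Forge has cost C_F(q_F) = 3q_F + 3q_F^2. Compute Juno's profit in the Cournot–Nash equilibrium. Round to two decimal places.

2019.65

Juno's profit: π_J = (152 - 1.5Q)q_J - (8q_J + (1/2)q_J²). Setting ∂π_J/∂q_J = 0: 144 - 4q_J - (3/2)(q_F) = 0.
Forge's profit: π_F = (152 - 1.5Q)q_F - (3q_F + 3q_F²). Setting ∂π_F/∂q_F = 0: 149 - 9q_F - (3/2)(q_J) = 0.
Best responses: q_J = (144 - (3/2)q_F)/4, q_F = (149 - (3/2)q_J)/9.
Substituting one into the other gives q_J = 286/9 and q_F = 304/27.
Price P = 152 - (3/2)·(1162/27) = 787/9.
Juno's profit: (787/9)·(286/9) - 8·(286/9) - (1/2)(286/9)² = 2019.6543.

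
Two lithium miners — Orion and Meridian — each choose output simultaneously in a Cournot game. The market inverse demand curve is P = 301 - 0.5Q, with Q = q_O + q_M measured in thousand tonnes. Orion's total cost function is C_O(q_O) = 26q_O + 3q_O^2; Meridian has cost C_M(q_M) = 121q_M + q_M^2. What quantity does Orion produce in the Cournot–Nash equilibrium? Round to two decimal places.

35.42

Orion's profit: π_O = (301 - 0.5Q)q_O - (26q_O + 3q_O²). Setting ∂π_O/∂q_O = 0: 275 - 7q_O - (1/2)(q_M) = 0.
Meridian's profit: π_M = (301 - 0.5Q)q_M - (121q_M + q_M²). Setting ∂π_M/∂q_M = 0: 180 - 3q_M - (1/2)(q_O) = 0.
Rearranging gives the reaction functions q_O = (275 - (1/2)q_M)/7 and q_M = (180 - (1/2)q_O)/3.
Substituting one into the other gives q_O = 35.4217 and q_M = 54.0964.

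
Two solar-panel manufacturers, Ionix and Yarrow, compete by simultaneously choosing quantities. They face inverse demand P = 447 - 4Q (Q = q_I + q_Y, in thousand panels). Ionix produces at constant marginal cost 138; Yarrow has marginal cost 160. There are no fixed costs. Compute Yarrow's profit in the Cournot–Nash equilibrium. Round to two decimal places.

Ionix's profit: π_I = (447 - 4Q)q_I - (138q_I). Setting ∂π_I/∂q_I = 0: 309 - 8q_I - 4(q_Y) = 0.
Yarrow's first-order condition: 287 - 8q_Y - 4(q_I) = 0.
So q_I = (309 - 4q_Y)/8 and q_Y = (287 - 4q_I)/8.
Substituting one into the other gives q_I = 331/12 and q_Y = 265/12.
Price P = 447 - 4·(149/3) = 745/3.
Yarrow's profit: (745/3 - 160)·(265/12) = 1950.6944.

1950.69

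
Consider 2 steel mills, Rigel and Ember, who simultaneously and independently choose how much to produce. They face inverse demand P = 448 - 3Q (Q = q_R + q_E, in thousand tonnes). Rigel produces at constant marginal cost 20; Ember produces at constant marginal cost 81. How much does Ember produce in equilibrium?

34

Rigel's profit: π_R = (448 - 3Q)q_R - (20q_R). Setting ∂π_R/∂q_R = 0: 428 - 6q_R - 3(q_E) = 0.
Ember's first-order condition: 367 - 6q_E - 3(q_R) = 0.
Best responses: q_R = (428 - 3q_E)/6, q_E = (367 - 3q_R)/6.
Solving the pair: q_R = 163/3, q_E = 34.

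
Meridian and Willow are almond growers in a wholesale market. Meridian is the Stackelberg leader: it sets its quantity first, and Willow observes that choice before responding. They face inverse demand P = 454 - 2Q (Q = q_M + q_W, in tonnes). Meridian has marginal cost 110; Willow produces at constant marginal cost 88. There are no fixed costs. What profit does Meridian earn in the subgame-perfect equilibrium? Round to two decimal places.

6480.25

The follower Willow best-responds to any q_M: π_W = (454 - 2Q)q_W - 88q_W.
Follower FOC: 366 - 2q_M - 4q_W = 0, so q_W(q_M) = (366 - 2q_M)/4.
The leader anticipates this reaction. Substituting into P = 454 - 2Q gives P = 271 - q_M, so π_M = (271 - q_M)q_M - 110q_M.
Maximising: ∂π_M/∂q_M = 161 - 2q_M = 0, giving q_M = 161/2.
Then q_W = (366 - 2·(161/2))/4 = 205/4.
Price P = 454 - 2·(527/4) = 381/2.
Meridian's profit: (381/2 - 110)·(161/2) = 6480.2500.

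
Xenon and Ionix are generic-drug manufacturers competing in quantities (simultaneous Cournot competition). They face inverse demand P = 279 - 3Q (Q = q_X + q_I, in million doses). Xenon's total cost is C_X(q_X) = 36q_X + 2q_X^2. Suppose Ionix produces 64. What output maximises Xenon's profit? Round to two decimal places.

With the rival's output fixed at 64, Xenon's profit is π_X = (279 - 3·64 - 3q_X)q_X - (36q_X + 2q_X²) = (87 - 3q_X)q_X - (36q_X + 2q_X²).
∂π_X/∂q_X = 51 - 10q_X = 0, so q_X = 51/10.

5.10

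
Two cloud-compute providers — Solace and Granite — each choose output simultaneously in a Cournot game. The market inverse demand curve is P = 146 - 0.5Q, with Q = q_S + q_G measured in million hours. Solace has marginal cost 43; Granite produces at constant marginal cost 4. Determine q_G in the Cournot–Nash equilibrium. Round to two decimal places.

120.67

Solace's profit: π_S = (146 - 0.5Q)q_S - (43q_S). Setting ∂π_S/∂q_S = 0: 103 - q_S - (1/2)(q_G) = 0.
Granite's profit: π_G = (146 - 0.5Q)q_G - (4q_G). Setting ∂π_G/∂q_G = 0: 142 - q_G - (1/2)(q_S) = 0.
Best responses: q_S = (103 - (1/2)q_G), q_G = (142 - (1/2)q_S).
Solving the pair: q_S = 128/3, q_G = 362/3.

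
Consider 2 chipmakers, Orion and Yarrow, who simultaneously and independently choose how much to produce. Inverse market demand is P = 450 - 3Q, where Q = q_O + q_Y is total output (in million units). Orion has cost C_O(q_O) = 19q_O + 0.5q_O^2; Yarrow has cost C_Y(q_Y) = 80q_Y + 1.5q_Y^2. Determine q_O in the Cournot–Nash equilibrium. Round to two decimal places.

Orion's profit: π_O = (450 - 3Q)q_O - (19q_O + (1/2)q_O²). Setting ∂π_O/∂q_O = 0: 431 - 7q_O - 3(q_Y) = 0.
Yarrow's profit: π_Y = (450 - 3Q)q_Y - (80q_Y + (3/2)q_Y²). Setting ∂π_Y/∂q_Y = 0: 370 - 9q_Y - 3(q_O) = 0.
Best responses: q_O = (431 - 3q_Y)/7, q_Y = (370 - 3q_O)/9.
Solving the pair: q_O = 923/18, q_Y = 1297/54.

51.28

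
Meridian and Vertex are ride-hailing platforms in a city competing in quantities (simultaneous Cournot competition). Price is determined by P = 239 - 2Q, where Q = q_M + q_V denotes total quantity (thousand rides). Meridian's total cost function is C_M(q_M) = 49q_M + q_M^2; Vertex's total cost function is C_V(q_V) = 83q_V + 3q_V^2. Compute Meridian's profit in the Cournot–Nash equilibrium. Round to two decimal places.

Meridian's profit: π_M = (239 - 2Q)q_M - (49q_M + q_M²). Setting ∂π_M/∂q_M = 0: 190 - 6q_M - 2(q_V) = 0.
Vertex's first-order condition: 156 - 10q_V - 2(q_M) = 0.
Rearranging gives the reaction functions q_M = (190 - 2q_V)/6 and q_V = (156 - 2q_M)/10.
Solving the pair: q_M = 397/14, q_V = 139/14.
Price P = 239 - 2·(268/7) = 1137/7.
Meridian's profit: (1137/7)·(397/14) - 49·(397/14) - (397/14)² = 2412.3827.

2412.38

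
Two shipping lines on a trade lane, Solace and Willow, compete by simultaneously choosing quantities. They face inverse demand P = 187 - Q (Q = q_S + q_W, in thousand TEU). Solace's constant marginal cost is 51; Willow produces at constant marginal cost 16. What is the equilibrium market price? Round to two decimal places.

Solace's profit: π_S = (187 - Q)q_S - (51q_S). Setting ∂π_S/∂q_S = 0: 136 - 2q_S - (q_W) = 0.
Willow's profit: π_W = (187 - Q)q_W - (16q_W). Setting ∂π_W/∂q_W = 0: 171 - 2q_W - (q_S) = 0.
Best responses: q_S = (136 - q_W)/2, q_W = (171 - q_S)/2.
Substituting one into the other gives q_S = 101/3 and q_W = 206/3.
Total output Q = 307/3, so price P = 187 - 307/3 = 254/3.

84.67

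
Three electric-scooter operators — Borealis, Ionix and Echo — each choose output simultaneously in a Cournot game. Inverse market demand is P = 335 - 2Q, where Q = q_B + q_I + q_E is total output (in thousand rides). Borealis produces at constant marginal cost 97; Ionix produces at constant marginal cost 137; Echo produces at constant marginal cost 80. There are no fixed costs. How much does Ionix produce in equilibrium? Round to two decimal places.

12.63

Borealis's profit: π_B = (335 - 2Q)q_B - (97q_B). Setting ∂π_B/∂q_B = 0: 238 - 4q_B - 2(q_I + q_E) = 0.
Ionix's first-order condition: 198 - 4q_I - 2(q_B + q_E) = 0.
Echo's first-order condition: 255 - 4q_E - 2(q_B + q_I) = 0.
Adding the 3 first-order conditions: 691 − 8Q = 0, so Q = 691/8.
Back-substituting: q_B = (238 − 691/4)/2 = 261/8, q_I = (198 − 691/4)/2 = 101/8, q_E = (255 − 691/4)/2 = 329/8.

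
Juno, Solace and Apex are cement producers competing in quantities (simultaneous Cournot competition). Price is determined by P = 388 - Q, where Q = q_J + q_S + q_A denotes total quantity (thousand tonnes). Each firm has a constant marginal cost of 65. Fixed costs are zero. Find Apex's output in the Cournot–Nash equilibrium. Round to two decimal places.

80.75

Each firm earns π_i = (388 - Q)q_i - 65q_i.
Setting ∂π_i/∂q_i = 0 with rivals' quantities fixed: 323 - 2q_i - Σ_{j≠i} q_j = 0.
By symmetry each firm produces the same amount; substituting Σ_{j≠i} q_j = 2q_i yields q_i = 323/4.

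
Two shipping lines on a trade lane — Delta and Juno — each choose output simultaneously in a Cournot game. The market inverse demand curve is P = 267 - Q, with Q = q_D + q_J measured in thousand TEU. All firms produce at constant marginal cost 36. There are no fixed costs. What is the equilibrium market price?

113

A representative firm's profit is π_i = q_i(267 - Q) - 36q_i.
Setting ∂π_i/∂q_i = 0 with rivals' quantities fixed: 231 - 2q_i - q_j = 0.
By symmetry each firm produces the same amount; substituting q_j = q_i yields q_i = 231/3 = 77.
Total output Q = 154, so price P = 267 - 154 = 113.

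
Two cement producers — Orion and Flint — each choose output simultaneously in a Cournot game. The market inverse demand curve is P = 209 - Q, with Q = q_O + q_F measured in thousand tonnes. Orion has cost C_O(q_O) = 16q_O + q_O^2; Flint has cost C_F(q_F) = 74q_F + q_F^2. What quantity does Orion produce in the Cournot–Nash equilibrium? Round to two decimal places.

Orion's profit: π_O = (209 - Q)q_O - (16q_O + q_O²). Setting ∂π_O/∂q_O = 0: 193 - 4q_O - (q_F) = 0.
Flint's profit: π_F = (209 - Q)q_F - (74q_F + q_F²). Setting ∂π_F/∂q_F = 0: 135 - 4q_F - (q_O) = 0.
Best responses: q_O = (193 - q_F)/4, q_F = (135 - q_O)/4.
Substituting one into the other gives q_O = 637/15 and q_F = 347/15.

42.47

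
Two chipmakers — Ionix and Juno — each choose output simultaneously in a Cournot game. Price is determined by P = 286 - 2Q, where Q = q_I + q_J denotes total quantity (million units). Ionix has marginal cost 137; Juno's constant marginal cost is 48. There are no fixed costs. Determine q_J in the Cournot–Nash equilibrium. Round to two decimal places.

Ionix's profit: π_I = (286 - 2Q)q_I - (137q_I). Setting ∂π_I/∂q_I = 0: 149 - 4q_I - 2(q_J) = 0.
Juno's profit: π_J = (286 - 2Q)q_J - (48q_J). Setting ∂π_J/∂q_J = 0: 238 - 4q_J - 2(q_I) = 0.
So q_I = (149 - 2q_J)/4 and q_J = (238 - 2q_I)/4.
Substituting one into the other gives q_I = 10 and q_J = 109/2.

54.50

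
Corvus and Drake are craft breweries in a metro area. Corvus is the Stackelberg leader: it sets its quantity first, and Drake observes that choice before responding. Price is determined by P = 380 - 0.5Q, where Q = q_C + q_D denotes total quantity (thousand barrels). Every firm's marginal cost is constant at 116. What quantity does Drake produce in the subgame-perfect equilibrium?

Solve by backward induction. Given q_C, the follower Drake maximises π_D = (380 - (1/2)q_C - (1/2)q_D)q_D - 116q_D.
Follower FOC: 264 - (1/2)q_C - q_D = 0, so q_D(q_C) = (264 - (1/2)q_C).
The leader anticipates this reaction. Substituting into P = 380 - 0.5Q gives P = 248 - (1/4)q_C, so π_C = (248 - (1/4)q_C)q_C - 116q_C.
Maximising: ∂π_C/∂q_C = 132 - (1/2)q_C = 0, giving q_C = 264.
Then q_D = (264 - (1/2)·264) = 132.

132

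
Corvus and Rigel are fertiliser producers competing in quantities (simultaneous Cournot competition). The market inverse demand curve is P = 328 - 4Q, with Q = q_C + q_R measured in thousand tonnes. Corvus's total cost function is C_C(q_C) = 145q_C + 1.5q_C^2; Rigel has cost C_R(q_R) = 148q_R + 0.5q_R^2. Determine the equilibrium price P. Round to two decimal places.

223.18

Corvus's profit: π_C = (328 - 4Q)q_C - (145q_C + (3/2)q_C²). Setting ∂π_C/∂q_C = 0: 183 - 11q_C - 4(q_R) = 0.
Rigel's first-order condition: 180 - 9q_R - 4(q_C) = 0.
So q_C = (183 - 4q_R)/11 and q_R = (180 - 4q_C)/9.
Solving the pair: q_C = 927/83, q_R = 1248/83.
Total output Q = 26.2048, so price P = 328 - 4·26.2048 = 223.1807.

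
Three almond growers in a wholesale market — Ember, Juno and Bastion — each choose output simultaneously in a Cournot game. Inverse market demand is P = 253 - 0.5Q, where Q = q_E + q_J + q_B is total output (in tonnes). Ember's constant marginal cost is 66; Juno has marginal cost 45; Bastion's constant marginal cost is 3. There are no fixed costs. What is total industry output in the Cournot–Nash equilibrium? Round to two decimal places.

322.50

Ember's profit: π_E = (253 - 0.5Q)q_E - (66q_E). Setting ∂π_E/∂q_E = 0: 187 - q_E - (1/2)(q_J + q_B) = 0.
Juno's profit: π_J = (253 - 0.5Q)q_J - (45q_J). Setting ∂π_J/∂q_J = 0: 208 - q_J - (1/2)(q_E + q_B) = 0.
Bastion's first-order condition: 250 - q_B - (1/2)(q_E + q_J) = 0.
Summing all 3 equations gives 645 − 2Q = 0, hence Q = 645/2.
Back-substituting: q_E = (187 − 645/4)/(1/2) = 103/2, q_J = (208 − 645/4)/(1/2) = 187/2, q_B = (250 − 645/4)/(1/2) = 355/2.
Total output Q = 103/2 + 187/2 + 355/2 = 645/2.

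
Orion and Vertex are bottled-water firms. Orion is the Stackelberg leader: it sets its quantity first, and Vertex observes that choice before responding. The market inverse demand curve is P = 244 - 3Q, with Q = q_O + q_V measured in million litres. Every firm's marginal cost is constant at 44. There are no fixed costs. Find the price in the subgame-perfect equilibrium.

94

The follower Vertex best-responds to any q_O: π_V = (244 - 3Q)q_V - 44q_V.
Setting the follower's marginal profit to zero, 200 - 3q_O - 6q_V = 0, i.e. q_V = (200 - 3q_O)/6.
Orion substitutes q_V(q_O) into its own profit: π_O = q_O(244 - 3q_O - (200 - 3q_O)/2) - 44q_O = (144 - (3/2)q_O)q_O - 44q_O.
The leader's first-order condition 100 - 3q_O = 0 yields q_O = 100/3.
Then q_V = (200 - 3·(100/3))/6 = 50/3.
Total output Q = 50, so price P = 244 - 3·50 = 94.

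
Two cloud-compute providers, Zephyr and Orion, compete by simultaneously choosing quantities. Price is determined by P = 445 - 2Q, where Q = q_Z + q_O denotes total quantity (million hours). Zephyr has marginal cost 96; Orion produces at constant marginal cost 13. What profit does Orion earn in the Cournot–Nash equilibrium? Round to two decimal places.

14734.72

Zephyr's profit: π_Z = (445 - 2Q)q_Z - (96q_Z). Setting ∂π_Z/∂q_Z = 0: 349 - 4q_Z - 2(q_O) = 0.
Orion's first-order condition: 432 - 4q_O - 2(q_Z) = 0.
Rearranging gives the reaction functions q_Z = (349 - 2q_O)/4 and q_O = (432 - 2q_Z)/4.
Solving the pair: q_Z = 133/3, q_O = 515/6.
Price P = 445 - 2·(781/6) = 554/3.
Orion's profit: (554/3 - 13)·(515/6) = 14734.7222.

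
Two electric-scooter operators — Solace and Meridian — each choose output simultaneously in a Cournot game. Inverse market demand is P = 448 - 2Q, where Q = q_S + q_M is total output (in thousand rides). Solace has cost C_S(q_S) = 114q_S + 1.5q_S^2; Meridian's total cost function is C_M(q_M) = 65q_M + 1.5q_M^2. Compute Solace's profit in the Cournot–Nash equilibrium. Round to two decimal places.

4271.18

Solace's profit: π_S = (448 - 2Q)q_S - (114q_S + (3/2)q_S²). Setting ∂π_S/∂q_S = 0: 334 - 7q_S - 2(q_M) = 0.
Meridian's first-order condition: 383 - 7q_M - 2(q_S) = 0.
Best responses: q_S = (334 - 2q_M)/7, q_M = (383 - 2q_S)/7.
Substituting one into the other gives q_S = 524/15 and q_M = 671/15.
Price P = 448 - 2·(239/3) = 866/3.
Solace's profit: (866/3)·(524/15) - 114·(524/15) - (3/2)(524/15)² = 4271.1822.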